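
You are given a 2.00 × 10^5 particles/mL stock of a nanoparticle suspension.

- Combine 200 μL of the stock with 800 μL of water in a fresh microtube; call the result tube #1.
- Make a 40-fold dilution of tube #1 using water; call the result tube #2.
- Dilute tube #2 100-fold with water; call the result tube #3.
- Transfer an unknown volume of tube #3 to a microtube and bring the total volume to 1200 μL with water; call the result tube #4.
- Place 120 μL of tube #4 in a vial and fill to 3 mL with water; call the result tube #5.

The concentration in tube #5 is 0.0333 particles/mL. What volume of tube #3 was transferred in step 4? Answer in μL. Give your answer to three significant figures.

Step 1: 200 μL + 800 μL = 1000 μL total → factor 1000/200 = 5
Step 2: 40-fold → factor 40
Step 3: 100-fold → factor 100
Step 4: v brought to 1200 μL → factor = 1200 μL/v
Step 5: 120 μL brought to 3 mL → factor 3000/120 = 25
Product of known-step factors = 5 × 10^5
Overall factor = 2.00 × 10^5 particles/mL / (0.0333 particles/mL) = 6.006 × 10^6
Step-4 factor = 6.006 × 10^6 / 5 × 10^5 = 12.012
v = 1200 μL / 12.012 = 99.9 μL

99.9 μL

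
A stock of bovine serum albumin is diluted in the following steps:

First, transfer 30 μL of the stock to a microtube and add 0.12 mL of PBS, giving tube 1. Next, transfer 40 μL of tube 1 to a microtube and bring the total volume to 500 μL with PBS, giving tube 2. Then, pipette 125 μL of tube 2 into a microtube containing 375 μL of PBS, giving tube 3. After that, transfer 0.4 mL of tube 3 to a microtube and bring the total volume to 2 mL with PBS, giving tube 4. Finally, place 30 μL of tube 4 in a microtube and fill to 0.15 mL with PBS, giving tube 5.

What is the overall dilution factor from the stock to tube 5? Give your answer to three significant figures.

6.25 × 10^3

Step 1: 30 μL + 0.12 mL = 150 μL total → factor 150/30 = 5
Step 2: 40 μL brought to 500 μL → factor 500/40 = 12.5
Step 3: 125 μL + 375 μL = 500 μL total → factor 500/125 = 4
Step 4: 0.4 mL brought to 2 mL → factor 2/0.4 = 5
Step 5: 30 μL brought to 0.15 mL → factor 150/30 = 5
Overall dilution factor = 5 × 12.5 × 4 × 5 × 5 = 6250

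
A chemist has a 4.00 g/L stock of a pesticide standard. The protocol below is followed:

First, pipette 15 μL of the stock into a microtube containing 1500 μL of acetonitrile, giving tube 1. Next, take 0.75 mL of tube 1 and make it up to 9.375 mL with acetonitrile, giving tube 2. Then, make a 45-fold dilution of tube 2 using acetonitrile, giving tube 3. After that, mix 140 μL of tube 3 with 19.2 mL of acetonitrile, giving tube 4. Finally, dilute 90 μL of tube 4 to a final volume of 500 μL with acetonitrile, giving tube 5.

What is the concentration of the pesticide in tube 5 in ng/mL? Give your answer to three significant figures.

Step 1: 15 μL + 1500 μL = 1515 μL total → factor 1515/15 = 101
Step 2: 0.75 mL brought to 9.375 mL → factor 9.375/0.75 = 12.5
Step 3: 45-fold → factor 45
Step 4: 140 μL + 19.2 mL = 19340 μL total → factor 19340/140 = 138.14
Step 5: 90 μL brought to 500 μL → factor 500/90 = 5.5556
Overall dilution factor = 101 × 12.5 × 45 × 138.14 × 5.5556 = 4.3601 × 10^7
Final = 4.00 g/L / 4.3601 × 10^7 = 9.174 × 10^-8 g/L = 0.0917 ng/mL

0.0917 ng/mL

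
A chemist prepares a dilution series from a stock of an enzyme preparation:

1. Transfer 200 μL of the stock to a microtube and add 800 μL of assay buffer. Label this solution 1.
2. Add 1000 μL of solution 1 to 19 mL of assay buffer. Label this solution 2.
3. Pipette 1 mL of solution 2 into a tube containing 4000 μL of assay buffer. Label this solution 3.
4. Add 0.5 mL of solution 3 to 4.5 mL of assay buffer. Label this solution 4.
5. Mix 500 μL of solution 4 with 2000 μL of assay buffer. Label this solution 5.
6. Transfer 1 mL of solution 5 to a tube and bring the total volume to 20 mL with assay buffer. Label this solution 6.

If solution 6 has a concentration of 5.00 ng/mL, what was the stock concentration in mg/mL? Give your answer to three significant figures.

Step 1: 200 μL + 800 μL = 1000 μL total → factor 1000/200 = 5
Step 2: 1000 μL + 19 mL = 20000 μL total → factor 20000/1000 = 20
Step 3: 1 mL + 4000 μL = 5 mL total → factor 5/1 = 5
Step 4: 0.5 mL + 4.5 mL = 5 mL total → factor 5/0.5 = 10
Step 5: 500 μL + 2000 μL = 2500 μL total → factor 2500/500 = 5
Step 6: 1 mL brought to 20 mL → factor 20/1 = 20
Overall dilution factor = 5 × 20 × 5 × 10 × 5 × 20 = 5 × 10^5
Stock = 5.00 ng/mL × 5 × 10^5 = 2.500 × 10^6 ng/mL = 2.50 mg/mL

2.50 mg/mL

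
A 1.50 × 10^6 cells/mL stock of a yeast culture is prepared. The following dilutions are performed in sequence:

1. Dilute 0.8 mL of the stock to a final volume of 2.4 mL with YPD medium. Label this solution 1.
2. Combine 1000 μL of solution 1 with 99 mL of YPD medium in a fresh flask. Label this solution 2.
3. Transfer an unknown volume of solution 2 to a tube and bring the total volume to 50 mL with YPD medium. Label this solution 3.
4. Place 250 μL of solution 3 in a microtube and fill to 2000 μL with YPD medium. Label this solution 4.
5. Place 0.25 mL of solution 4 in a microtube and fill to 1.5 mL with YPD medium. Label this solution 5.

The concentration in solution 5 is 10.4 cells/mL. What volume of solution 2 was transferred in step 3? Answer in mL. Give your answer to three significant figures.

Step 1: 0.8 mL brought to 2.4 mL → factor 2.4/0.8 = 3
Step 2: 1000 μL + 99 mL = 1 × 10^5 μL total → factor 1 × 10^5/1000 = 100
Step 3: v brought to 50 mL → factor = 50 mL/v
Step 4: 250 μL brought to 2000 μL → factor 2000/250 = 8
Step 5: 0.25 mL brought to 1.5 mL → factor 1.5/0.25 = 6
Product of known-step factors = 14400
Overall factor = 1.50 × 10^6 cells/mL / (10.4 cells/mL) = 1.4423 × 10^5
Step-3 factor = 1.4423 × 10^5 / 14400 = 10.016
v = 50 mL / 10.016 = 4.99 mL

4.99 mL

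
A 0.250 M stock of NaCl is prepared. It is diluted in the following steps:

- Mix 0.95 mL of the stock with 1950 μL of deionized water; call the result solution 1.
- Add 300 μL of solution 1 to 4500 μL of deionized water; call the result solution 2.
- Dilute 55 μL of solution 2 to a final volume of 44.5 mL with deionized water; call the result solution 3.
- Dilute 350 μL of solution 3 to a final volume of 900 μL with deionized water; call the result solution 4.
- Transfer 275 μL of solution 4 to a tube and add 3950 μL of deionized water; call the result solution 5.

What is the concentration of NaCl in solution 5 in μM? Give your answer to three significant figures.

0.160 μM

Step 1: 0.95 mL + 1950 μL = 2.9 mL total → factor 2.9/0.95 = 3.0526
Step 2: 300 μL + 4500 μL = 4800 μL total → factor 4800/300 = 16
Step 3: 55 μL brought to 44.5 mL → factor 44500/55 = 809.09
Step 4: 350 μL brought to 900 μL → factor 900/350 = 2.5714
Step 5: 275 μL + 3950 μL = 4225 μL total → factor 4225/275 = 15.364
Overall dilution factor = 3.0526 × 16 × 809.09 × 2.5714 × 15.364 = 1.5612 × 10^6
Final = 0.250 M / 1.5612 × 10^6 = 1.601 × 10^-7 M = 0.160 μM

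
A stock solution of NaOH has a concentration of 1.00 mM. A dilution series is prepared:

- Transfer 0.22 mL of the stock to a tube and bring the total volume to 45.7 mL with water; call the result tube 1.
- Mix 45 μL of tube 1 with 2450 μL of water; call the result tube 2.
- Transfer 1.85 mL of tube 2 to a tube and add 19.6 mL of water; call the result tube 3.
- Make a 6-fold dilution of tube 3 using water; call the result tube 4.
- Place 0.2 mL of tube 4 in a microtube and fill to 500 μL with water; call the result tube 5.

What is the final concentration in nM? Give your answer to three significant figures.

0.499 nM

Step 1: 0.22 mL brought to 45.7 mL → factor 45.7/0.22 = 207.73
Step 2: 45 μL + 2450 μL = 2495 μL total → factor 2495/45 = 55.444
Step 3: 1.85 mL + 19.6 mL = 21.45 mL total → factor 21.45/1.85 = 11.595
Step 4: 6-fold → factor 6
Step 5: 0.2 mL brought to 500 μL → factor 0.5/0.2 = 2.5
Overall dilution factor = 207.73 × 55.444 × 11.595 × 6 × 2.5 = 2.0031 × 10^6
Final = 1.00 mM / 2.0031 × 10^6 = 4.992 × 10^-7 mM = 0.499 nM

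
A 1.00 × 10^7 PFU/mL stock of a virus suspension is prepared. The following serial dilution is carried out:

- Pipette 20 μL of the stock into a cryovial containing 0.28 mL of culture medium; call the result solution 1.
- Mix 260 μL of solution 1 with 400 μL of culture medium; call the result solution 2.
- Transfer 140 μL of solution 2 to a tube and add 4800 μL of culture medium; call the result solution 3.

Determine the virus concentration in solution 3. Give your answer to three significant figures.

Step 1: 20 μL + 0.28 mL = 300 μL total → factor 300/20 = 15
Step 2: 260 μL + 400 μL = 660 μL total → factor 660/260 = 2.5385
Step 3: 140 μL + 4800 μL = 4940 μL total → factor 4940/140 = 35.286
Overall dilution factor = 15 × 2.5385 × 35.286 = 1343.6
Final = 1.00 × 10^7 PFU/mL / 1343.6 = 7.44 × 10^3 PFU/mL

7.44 × 10^3 PFU/mL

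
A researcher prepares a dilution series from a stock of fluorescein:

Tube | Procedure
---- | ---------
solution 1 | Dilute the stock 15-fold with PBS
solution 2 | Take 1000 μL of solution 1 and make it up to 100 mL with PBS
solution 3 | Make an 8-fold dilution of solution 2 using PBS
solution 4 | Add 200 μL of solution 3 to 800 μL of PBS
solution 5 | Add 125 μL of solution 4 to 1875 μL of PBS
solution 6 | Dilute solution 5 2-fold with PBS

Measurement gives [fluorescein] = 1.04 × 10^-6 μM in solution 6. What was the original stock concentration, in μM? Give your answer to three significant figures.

Step 1: 15-fold → factor 15
Step 2: 1000 μL brought to 100 mL → factor 1 × 10^5/1000 = 100
Step 3: 8-fold → factor 8
Step 4: 200 μL + 800 μL = 1000 μL total → factor 1000/200 = 5
Step 5: 125 μL + 1875 μL = 2000 μL total → factor 2000/125 = 16
Step 6: 2-fold → factor 2
Overall dilution factor = 15 × 100 × 8 × 5 × 16 × 2 = 1.92 × 10^6
Stock = 1.04 × 10^-6 μM × 1.92 × 10^6 = 2.00 μM

2.00 μM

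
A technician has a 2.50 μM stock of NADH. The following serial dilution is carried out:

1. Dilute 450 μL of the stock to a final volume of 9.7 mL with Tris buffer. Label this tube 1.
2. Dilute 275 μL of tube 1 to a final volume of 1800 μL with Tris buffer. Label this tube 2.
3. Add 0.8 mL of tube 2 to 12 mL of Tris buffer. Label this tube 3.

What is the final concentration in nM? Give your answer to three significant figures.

1.11 nM

Step 1: 450 μL brought to 9.7 mL → factor 9700/450 = 21.556
Step 2: 275 μL brought to 1800 μL → factor 1800/275 = 6.5455
Step 3: 0.8 mL + 12 mL = 12.8 mL total → factor 12.8/0.8 = 16
Overall dilution factor = 21.556 × 6.5455 × 16 = 2257.5
Final = 2.50 μM / 2257.5 = 0.001107 μM = 1.11 nM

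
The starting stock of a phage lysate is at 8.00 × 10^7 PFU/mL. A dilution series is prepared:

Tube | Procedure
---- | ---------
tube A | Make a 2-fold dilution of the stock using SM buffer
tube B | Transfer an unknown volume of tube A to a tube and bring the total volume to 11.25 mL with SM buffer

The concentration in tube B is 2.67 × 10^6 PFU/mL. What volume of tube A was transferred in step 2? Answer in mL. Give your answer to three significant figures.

0.751 mL

Step 1: 2-fold → factor 2
Step 2: v brought to 11.25 mL → factor = 11.25 mL/v
Product of known-step factors = 2
Overall factor = 8.00 × 10^7 PFU/mL / (2.67 × 10^6 PFU/mL) = 29.963
Step-2 factor = 29.963 / 2 = 14.981
v = 11.25 mL / 14.981 = 0.751 mL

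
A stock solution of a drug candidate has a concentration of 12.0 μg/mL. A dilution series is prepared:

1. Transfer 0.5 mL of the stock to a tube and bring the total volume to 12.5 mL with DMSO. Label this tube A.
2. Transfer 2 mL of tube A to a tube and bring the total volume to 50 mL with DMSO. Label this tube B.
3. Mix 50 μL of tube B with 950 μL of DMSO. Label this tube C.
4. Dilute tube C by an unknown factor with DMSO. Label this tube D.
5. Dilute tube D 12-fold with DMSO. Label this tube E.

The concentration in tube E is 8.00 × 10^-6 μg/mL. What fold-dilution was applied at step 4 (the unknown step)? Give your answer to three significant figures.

10.0-fold

Step 1: 0.5 mL brought to 12.5 mL → factor 12.5/0.5 = 25
Step 2: 2 mL brought to 50 mL → factor 50/2 = 25
Step 3: 50 μL + 950 μL = 1000 μL total → factor 1000/50 = 20
Step 4: unknown factor x
Step 5: 12-fold → factor 12
Product of known-step factors = 1.5 × 10^5
Overall factor = 12.0 μg/mL / (8.00 × 10^-6 μg/mL) = 1.5 × 10^6
x = 1.5 × 10^6 / 1.5 × 10^5 = 10.0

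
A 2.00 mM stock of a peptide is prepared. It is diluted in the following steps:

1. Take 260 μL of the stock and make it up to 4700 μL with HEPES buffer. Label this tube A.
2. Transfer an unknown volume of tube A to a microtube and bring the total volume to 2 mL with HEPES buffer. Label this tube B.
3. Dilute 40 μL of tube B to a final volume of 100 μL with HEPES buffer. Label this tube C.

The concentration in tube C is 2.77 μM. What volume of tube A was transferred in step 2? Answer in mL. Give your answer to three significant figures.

Step 1: 260 μL brought to 4700 μL → factor 4700/260 = 18.077
Step 2: v brought to 2 mL → factor = 2 mL/v
Step 3: 40 μL brought to 100 μL → factor 100/40 = 2.5
Product of known-step factors = 45.192
Overall factor = 2.00 mM / (2.77 μM) = 722.02
Step-2 factor = 722.02 / 45.192 = 15.977
v = 2 mL / 15.977 = 0.125 mL

0.125 mL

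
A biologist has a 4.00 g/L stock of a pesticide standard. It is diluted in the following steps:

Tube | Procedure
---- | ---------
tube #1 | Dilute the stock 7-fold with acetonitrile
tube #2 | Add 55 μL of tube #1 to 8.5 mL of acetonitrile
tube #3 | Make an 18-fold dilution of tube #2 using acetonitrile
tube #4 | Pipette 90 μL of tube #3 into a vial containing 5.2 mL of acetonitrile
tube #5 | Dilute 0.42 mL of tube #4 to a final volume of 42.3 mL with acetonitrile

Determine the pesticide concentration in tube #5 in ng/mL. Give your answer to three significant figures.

0.0345 ng/mL

Step 1: 7-fold → factor 7
Step 2: 55 μL + 8.5 mL = 8555 μL total → factor 8555/55 = 155.55
Step 3: 18-fold → factor 18
Step 4: 90 μL + 5.2 mL = 5290 μL total → factor 5290/90 = 58.778
Step 5: 0.42 mL brought to 42.3 mL → factor 42.3/0.42 = 100.71
Overall dilution factor = 7 × 155.55 × 18 × 58.778 × 100.71 = 1.1602 × 10^8
Final = 4.00 g/L / 1.1602 × 10^8 = 3.448 × 10^-8 g/L = 0.0345 ng/mL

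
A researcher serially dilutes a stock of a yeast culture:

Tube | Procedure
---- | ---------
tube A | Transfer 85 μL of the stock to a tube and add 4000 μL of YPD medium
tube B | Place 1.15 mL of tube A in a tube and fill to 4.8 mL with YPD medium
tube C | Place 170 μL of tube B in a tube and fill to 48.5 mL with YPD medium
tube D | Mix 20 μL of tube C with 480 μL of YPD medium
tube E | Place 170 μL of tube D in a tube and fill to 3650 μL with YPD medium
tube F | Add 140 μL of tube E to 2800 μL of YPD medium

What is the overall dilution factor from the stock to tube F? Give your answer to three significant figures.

6.45 × 10^8

Step 1: 85 μL + 4000 μL = 4085 μL total → factor 4085/85 = 48.059
Step 2: 1.15 mL brought to 4.8 mL → factor 4.8/1.15 = 4.1739
Step 3: 170 μL brought to 48.5 mL → factor 48500/170 = 285.29
Step 4: 20 μL + 480 μL = 500 μL total → factor 500/20 = 25
Step 5: 170 μL brought to 3650 μL → factor 3650/170 = 21.471
Step 6: 140 μL + 2800 μL = 2940 μL total → factor 2940/140 = 21
Overall dilution factor = 48.059 × 4.1739 × 285.29 × 25 × 21.471 × 21 = 6.4508 × 10^8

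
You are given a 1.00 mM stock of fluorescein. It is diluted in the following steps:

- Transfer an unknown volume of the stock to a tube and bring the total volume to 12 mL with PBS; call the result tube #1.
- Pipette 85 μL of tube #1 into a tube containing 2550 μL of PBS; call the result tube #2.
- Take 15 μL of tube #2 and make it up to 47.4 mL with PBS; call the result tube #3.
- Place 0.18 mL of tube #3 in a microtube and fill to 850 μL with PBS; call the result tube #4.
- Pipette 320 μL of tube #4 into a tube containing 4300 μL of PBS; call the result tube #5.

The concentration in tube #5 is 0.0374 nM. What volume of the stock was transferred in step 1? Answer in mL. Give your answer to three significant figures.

Step 1: v brought to 12 mL → factor = 12 mL/v
Step 2: 85 μL + 2550 μL = 2635 μL total → factor 2635/85 = 31
Step 3: 15 μL brought to 47.4 mL → factor 47400/15 = 3160
Step 4: 0.18 mL brought to 850 μL → factor 0.85/0.18 = 4.7222
Step 5: 320 μL + 4300 μL = 4620 μL total → factor 4620/320 = 14.438
Product of known-step factors = 6.6786 × 10^6
Overall factor = 1.00 mM / (0.0374 nM) = 2.6738 × 10^7
Step-1 factor = 2.6738 × 10^7 / 6.6786 × 10^6 = 4.0035
v = 12 mL / 4.0035 = 3.00 mL

3.00 mL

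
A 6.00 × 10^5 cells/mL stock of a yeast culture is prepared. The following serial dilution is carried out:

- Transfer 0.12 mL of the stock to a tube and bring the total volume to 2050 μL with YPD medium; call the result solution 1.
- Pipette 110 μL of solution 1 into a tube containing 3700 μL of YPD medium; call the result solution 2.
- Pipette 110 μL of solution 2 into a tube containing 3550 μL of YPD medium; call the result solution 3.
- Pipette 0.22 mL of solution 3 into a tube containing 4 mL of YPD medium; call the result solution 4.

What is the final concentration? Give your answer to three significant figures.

Step 1: 0.12 mL brought to 2050 μL → factor 2.05/0.12 = 17.083
Step 2: 110 μL + 3700 μL = 3810 μL total → factor 3810/110 = 34.636
Step 3: 110 μL + 3550 μL = 3660 μL total → factor 3660/110 = 33.273
Step 4: 0.22 mL + 4 mL = 4.22 mL total → factor 4.22/0.22 = 19.182
Overall dilution factor = 17.083 × 34.636 × 33.273 × 19.182 = 3.7764 × 10^5
Final = 6.00 × 10^5 cells/mL / 3.7764 × 10^5 = 1.59 cells/mL

1.59 cells/mL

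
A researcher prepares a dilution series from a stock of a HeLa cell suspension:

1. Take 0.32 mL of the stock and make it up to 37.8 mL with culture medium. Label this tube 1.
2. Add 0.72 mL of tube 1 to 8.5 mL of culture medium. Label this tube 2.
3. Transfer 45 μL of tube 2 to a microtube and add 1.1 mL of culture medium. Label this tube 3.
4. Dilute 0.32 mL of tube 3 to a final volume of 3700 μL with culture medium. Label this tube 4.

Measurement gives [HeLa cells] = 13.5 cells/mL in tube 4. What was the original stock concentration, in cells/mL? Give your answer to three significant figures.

6.01 × 10^6 cells/mL

Step 1: 0.32 mL brought to 37.8 mL → factor 37.8/0.32 = 118.12
Step 2: 0.72 mL + 8.5 mL = 9.22 mL total → factor 9.22/0.72 = 12.806
Step 3: 45 μL + 1.1 mL = 1145 μL total → factor 1145/45 = 25.444
Step 4: 0.32 mL brought to 3700 μL → factor 3.7/0.32 = 11.562
Overall dilution factor = 118.12 × 12.806 × 25.444 × 11.562 = 4.4503 × 10^5
Stock = 13.5 cells/mL × 4.4503 × 10^5 = 6.01 × 10^6 cells/mL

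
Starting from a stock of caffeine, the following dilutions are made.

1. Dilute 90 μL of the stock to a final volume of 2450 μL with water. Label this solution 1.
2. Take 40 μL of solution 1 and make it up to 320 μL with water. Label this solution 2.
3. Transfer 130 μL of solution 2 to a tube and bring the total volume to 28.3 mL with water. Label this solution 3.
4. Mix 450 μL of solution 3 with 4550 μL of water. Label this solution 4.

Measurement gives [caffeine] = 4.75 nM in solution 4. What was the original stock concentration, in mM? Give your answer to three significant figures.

2.50 mM

Step 1: 90 μL brought to 2450 μL → factor 2450/90 = 27.222
Step 2: 40 μL brought to 320 μL → factor 320/40 = 8
Step 3: 130 μL brought to 28.3 mL → factor 28300/130 = 217.69
Step 4: 450 μL + 4550 μL = 5000 μL total → factor 5000/450 = 11.111
Overall dilution factor = 27.222 × 8 × 217.69 × 11.111 = 5.2676 × 10^5
Stock = 4.75 nM × 5.2676 × 10^5 = 2.502 × 10^6 nM = 2.50 mM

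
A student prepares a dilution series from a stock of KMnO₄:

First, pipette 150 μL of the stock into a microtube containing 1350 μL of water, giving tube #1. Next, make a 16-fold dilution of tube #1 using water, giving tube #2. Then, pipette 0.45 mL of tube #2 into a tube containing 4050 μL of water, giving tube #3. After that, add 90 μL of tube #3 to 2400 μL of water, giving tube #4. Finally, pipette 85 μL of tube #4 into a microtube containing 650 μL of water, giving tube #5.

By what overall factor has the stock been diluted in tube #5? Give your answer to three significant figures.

Step 1: 150 μL + 1350 μL = 1500 μL total → factor 1500/150 = 10
Step 2: 16-fold → factor 16
Step 3: 0.45 mL + 4050 μL = 4.5 mL total → factor 4.5/0.45 = 10
Step 4: 90 μL + 2400 μL = 2490 μL total → factor 2490/90 = 27.667
Step 5: 85 μL + 650 μL = 735 μL total → factor 735/85 = 8.6471
Overall dilution factor = 10 × 16 × 10 × 27.667 × 8.6471 = 3.8278 × 10^5

3.83 × 10^5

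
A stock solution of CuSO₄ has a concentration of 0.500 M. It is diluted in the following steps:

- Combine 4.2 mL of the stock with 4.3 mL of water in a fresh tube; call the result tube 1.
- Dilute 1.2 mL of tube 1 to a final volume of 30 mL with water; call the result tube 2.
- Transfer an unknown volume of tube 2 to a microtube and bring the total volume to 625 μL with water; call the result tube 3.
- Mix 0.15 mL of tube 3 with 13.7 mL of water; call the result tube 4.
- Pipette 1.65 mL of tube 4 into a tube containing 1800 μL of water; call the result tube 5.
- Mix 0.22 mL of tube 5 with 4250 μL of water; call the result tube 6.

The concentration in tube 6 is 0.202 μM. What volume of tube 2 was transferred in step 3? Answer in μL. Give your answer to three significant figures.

Step 1: 4.2 mL + 4.3 mL = 8.5 mL total → factor 8.5/4.2 = 2.0238
Step 2: 1.2 mL brought to 30 mL → factor 30/1.2 = 25
Step 3: v brought to 625 μL → factor = 625 μL/v
Step 4: 0.15 mL + 13.7 mL = 13.85 mL total → factor 13.85/0.15 = 92.333
Step 5: 1.65 mL + 1800 μL = 3.45 mL total → factor 3.45/1.65 = 2.0909
Step 6: 0.22 mL + 4250 μL = 4.47 mL total → factor 4.47/0.22 = 20.318
Product of known-step factors = 1.9847 × 10^5
Overall factor = 0.500 M / (0.202 μM) = 2.4752 × 10^6
Step-3 factor = 2.4752 × 10^6 / 1.9847 × 10^5 = 12.472
v = 625 μL / 12.472 = 50.1 μL

50.1 μL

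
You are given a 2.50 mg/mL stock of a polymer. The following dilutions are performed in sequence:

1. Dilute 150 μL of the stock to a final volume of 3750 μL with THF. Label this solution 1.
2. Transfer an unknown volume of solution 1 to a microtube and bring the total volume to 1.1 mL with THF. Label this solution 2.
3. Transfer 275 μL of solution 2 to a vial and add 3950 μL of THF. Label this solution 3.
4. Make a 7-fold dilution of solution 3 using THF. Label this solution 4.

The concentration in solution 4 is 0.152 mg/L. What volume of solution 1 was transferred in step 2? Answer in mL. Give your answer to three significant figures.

Step 1: 150 μL brought to 3750 μL → factor 3750/150 = 25
Step 2: v brought to 1.1 mL → factor = 1.1 mL/v
Step 3: 275 μL + 3950 μL = 4225 μL total → factor 4225/275 = 15.364
Step 4: 7-fold → factor 7
Product of known-step factors = 2688.6
Overall factor = 2.50 mg/mL / (0.152 mg/L) = 16447
Step-2 factor = 16447 / 2688.6 = 6.1174
v = 1.1 mL / 6.1174 = 0.180 mL

0.180 mL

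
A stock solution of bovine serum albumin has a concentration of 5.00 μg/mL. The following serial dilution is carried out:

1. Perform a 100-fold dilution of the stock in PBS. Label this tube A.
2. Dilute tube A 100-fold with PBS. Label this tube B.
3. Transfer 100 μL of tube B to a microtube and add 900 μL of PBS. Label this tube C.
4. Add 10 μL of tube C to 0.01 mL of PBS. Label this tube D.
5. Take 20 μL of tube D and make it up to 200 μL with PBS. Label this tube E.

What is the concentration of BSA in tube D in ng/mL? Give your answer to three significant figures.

Step 1: 100-fold → factor 100
Step 2: 100-fold → factor 100
Step 3: 100 μL + 900 μL = 1000 μL total → factor 1000/100 = 10
Step 4: 10 μL + 0.01 mL = 20 μL total → factor 20/10 = 2
Dilution factor through tube D = 100 × 100 × 10 × 2 = 2 × 10^5
[tube D] = 5.00 μg/mL / 2 × 10^5 = 2.500 × 10^-5 μg/mL = 0.0250 ng/mL

0.0250 ng/mL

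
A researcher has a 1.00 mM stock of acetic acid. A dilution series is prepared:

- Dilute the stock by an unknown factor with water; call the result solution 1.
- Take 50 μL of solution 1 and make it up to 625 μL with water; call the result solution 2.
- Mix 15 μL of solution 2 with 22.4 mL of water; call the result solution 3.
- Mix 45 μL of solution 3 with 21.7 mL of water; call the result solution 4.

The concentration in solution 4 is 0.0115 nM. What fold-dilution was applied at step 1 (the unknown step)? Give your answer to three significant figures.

Step 1: unknown factor x
Step 2: 50 μL brought to 625 μL → factor 625/50 = 12.5
Step 3: 15 μL + 22.4 mL = 22415 μL total → factor 22415/15 = 1494.3
Step 4: 45 μL + 21.7 mL = 21745 μL total → factor 21745/45 = 483.22
Product of known-step factors = 9.0262 × 10^6
Overall factor = 1.00 mM / (0.0115 nM) = 8.6957 × 10^7
x = 8.6957 × 10^7 / 9.0262 × 10^6 = 9.63

9.63-fold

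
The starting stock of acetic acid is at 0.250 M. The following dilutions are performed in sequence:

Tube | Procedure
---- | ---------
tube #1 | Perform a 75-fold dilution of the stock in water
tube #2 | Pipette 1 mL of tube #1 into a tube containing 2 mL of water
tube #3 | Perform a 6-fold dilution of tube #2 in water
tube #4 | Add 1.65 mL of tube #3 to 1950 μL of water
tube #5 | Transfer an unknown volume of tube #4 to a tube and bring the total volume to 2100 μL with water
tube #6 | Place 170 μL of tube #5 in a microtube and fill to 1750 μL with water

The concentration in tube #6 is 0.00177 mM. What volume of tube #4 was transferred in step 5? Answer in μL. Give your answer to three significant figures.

Step 1: 75-fold → factor 75
Step 2: 1 mL + 2 mL = 3 mL total → factor 3/1 = 3
Step 3: 6-fold → factor 6
Step 4: 1.65 mL + 1950 μL = 3.6 mL total → factor 3.6/1.65 = 2.1818
Step 5: v brought to 2100 μL → factor = 2100 μL/v
Step 6: 170 μL brought to 1750 μL → factor 1750/170 = 10.294
Product of known-step factors = 30321
Overall factor = 0.250 M / (0.00177 mM) = 1.4124 × 10^5
Step-5 factor = 1.4124 × 10^5 / 30321 = 4.6583
v = 2100 μL / 4.6583 = 451 μL

451 μL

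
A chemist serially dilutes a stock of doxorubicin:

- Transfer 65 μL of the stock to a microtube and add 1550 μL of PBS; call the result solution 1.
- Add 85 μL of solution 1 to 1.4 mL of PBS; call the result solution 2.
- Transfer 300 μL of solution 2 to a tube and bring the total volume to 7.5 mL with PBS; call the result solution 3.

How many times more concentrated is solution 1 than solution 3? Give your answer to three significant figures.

437

Step 1: 65 μL + 1550 μL = 1615 μL total → factor 1615/65 = 24.846
Step 2: 85 μL + 1.4 mL = 1485 μL total → factor 1485/85 = 17.471
Step 3: 300 μL brought to 7.5 mL → factor 7500/300 = 25
Dilution factor to solution 1 = 24.846; to solution 3 = 10852
[solution 1]/[solution 3] = (factor to solution 3)/(factor to solution 1) = 10852/24.846 = 437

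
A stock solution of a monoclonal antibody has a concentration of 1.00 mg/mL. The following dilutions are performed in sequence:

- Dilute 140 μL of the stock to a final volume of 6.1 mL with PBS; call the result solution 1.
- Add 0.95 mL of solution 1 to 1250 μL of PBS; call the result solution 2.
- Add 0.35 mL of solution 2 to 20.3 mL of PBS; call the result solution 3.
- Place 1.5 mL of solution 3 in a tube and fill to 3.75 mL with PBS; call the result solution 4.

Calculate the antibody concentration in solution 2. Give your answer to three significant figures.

0.00991 mg/mL

Step 1: 140 μL brought to 6.1 mL → factor 6100/140 = 43.571
Step 2: 0.95 mL + 1250 μL = 2.2 mL total → factor 2.2/0.95 = 2.3158
Dilution factor through solution 2 = 43.571 × 2.3158 = 100.9
[solution 2] = 1.00 mg/mL / 100.9 = 0.00991 mg/mL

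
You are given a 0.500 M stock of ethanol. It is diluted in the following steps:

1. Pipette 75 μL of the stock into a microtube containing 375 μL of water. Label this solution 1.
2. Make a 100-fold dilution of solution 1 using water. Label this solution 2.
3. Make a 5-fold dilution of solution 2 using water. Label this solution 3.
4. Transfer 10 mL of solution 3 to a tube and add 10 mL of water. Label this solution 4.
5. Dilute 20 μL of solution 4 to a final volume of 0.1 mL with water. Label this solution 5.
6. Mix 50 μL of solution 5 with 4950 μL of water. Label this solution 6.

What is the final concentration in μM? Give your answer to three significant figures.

Step 1: 75 μL + 375 μL = 450 μL total → factor 450/75 = 6
Step 2: 100-fold → factor 100
Step 3: 5-fold → factor 5
Step 4: 10 mL + 10 mL = 20 mL total → factor 20/10 = 2
Step 5: 20 μL brought to 0.1 mL → factor 100/20 = 5
Step 6: 50 μL + 4950 μL = 5000 μL total → factor 5000/50 = 100
Overall dilution factor = 6 × 100 × 5 × 2 × 5 × 100 = 3 × 10^6
Final = 0.500 M / 3 × 10^6 = 1.667 × 10^-7 M = 0.167 μM

0.167 μM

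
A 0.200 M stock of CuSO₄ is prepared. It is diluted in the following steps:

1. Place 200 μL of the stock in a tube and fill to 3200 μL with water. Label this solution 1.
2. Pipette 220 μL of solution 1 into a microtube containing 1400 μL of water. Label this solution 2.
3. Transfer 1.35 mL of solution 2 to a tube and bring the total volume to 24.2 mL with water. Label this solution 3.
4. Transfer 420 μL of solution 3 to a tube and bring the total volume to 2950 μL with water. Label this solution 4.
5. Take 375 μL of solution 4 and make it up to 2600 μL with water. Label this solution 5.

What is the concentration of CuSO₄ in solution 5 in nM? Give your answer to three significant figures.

Step 1: 200 μL brought to 3200 μL → factor 3200/200 = 16
Step 2: 220 μL + 1400 μL = 1620 μL total → factor 1620/220 = 7.3636
Step 3: 1.35 mL brought to 24.2 mL → factor 24.2/1.35 = 17.926
Step 4: 420 μL brought to 2950 μL → factor 2950/420 = 7.0238
Step 5: 375 μL brought to 2600 μL → factor 2600/375 = 6.9333
Overall dilution factor = 16 × 7.3636 × 17.926 × 7.0238 × 6.9333 = 1.0285 × 10^5
Final = 0.200 M / 1.0285 × 10^5 = 1.945 × 10^-6 M = 1.94 × 10^3 nM

1.94 × 10^3 nM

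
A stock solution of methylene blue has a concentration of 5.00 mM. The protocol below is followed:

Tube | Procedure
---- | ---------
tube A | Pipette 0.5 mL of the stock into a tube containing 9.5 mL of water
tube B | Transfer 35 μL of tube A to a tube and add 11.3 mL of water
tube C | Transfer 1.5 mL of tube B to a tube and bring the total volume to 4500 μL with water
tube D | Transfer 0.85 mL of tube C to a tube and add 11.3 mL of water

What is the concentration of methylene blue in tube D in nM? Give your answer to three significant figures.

Step 1: 0.5 mL + 9.5 mL = 10 mL total → factor 10/0.5 = 20
Step 2: 35 μL + 11.3 mL = 11335 μL total → factor 11335/35 = 323.86
Step 3: 1.5 mL brought to 4500 μL → factor 4.5/1.5 = 3
Step 4: 0.85 mL + 11.3 mL = 12.15 mL total → factor 12.15/0.85 = 14.294
Overall dilution factor = 20 × 323.86 × 3 × 14.294 = 2.7776 × 10^5
Final = 5.00 mM / 2.7776 × 10^5 = 1.800 × 10^-5 mM = 18.0 nM

18.0 nM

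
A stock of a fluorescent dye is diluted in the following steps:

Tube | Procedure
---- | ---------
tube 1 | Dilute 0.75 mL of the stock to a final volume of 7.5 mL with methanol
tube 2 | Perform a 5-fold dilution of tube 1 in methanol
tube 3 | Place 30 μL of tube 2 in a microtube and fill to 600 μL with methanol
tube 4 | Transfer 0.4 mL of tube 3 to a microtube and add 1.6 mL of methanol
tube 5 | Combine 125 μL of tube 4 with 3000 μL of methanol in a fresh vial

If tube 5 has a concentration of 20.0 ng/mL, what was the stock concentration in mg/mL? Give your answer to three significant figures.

2.50 mg/mL

Step 1: 0.75 mL brought to 7.5 mL → factor 7.5/0.75 = 10
Step 2: 5-fold → factor 5
Step 3: 30 μL brought to 600 μL → factor 600/30 = 20
Step 4: 0.4 mL + 1.6 mL = 2 mL total → factor 2/0.4 = 5
Step 5: 125 μL + 3000 μL = 3125 μL total → factor 3125/125 = 25
Overall dilution factor = 10 × 5 × 20 × 5 × 25 = 1.25 × 10^5
Stock = 20.0 ng/mL × 1.25 × 10^5 = 2.500 × 10^6 ng/mL = 2.50 mg/mL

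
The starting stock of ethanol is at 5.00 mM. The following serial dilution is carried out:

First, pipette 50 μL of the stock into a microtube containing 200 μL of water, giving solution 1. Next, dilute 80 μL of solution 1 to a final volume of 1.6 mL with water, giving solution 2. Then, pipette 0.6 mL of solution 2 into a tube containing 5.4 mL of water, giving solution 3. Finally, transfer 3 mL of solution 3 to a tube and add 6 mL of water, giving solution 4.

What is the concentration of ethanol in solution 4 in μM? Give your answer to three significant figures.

1.67 μM

Step 1: 50 μL + 200 μL = 250 μL total → factor 250/50 = 5
Step 2: 80 μL brought to 1.6 mL → factor 1600/80 = 20
Step 3: 0.6 mL + 5.4 mL = 6 mL total → factor 6/0.6 = 10
Step 4: 3 mL + 6 mL = 9 mL total → factor 9/3 = 3
Overall dilution factor = 5 × 20 × 10 × 3 = 3000
Final = 5.00 mM / 3000 = 0.001667 mM = 1.67 μM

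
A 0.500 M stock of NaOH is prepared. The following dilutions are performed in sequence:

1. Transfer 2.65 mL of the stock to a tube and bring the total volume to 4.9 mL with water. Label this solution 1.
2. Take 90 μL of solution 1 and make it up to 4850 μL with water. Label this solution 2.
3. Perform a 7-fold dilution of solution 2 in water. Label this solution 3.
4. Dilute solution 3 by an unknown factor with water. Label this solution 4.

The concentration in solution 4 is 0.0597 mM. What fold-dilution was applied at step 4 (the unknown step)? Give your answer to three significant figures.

Step 1: 2.65 mL brought to 4.9 mL → factor 4.9/2.65 = 1.8491
Step 2: 90 μL brought to 4850 μL → factor 4850/90 = 53.889
Step 3: 7-fold → factor 7
Step 4: unknown factor x
Product of known-step factors = 697.51
Overall factor = 0.500 M / (0.0597 mM) = 8375.2
x = 8375.2 / 697.51 = 12.0

12.0-fold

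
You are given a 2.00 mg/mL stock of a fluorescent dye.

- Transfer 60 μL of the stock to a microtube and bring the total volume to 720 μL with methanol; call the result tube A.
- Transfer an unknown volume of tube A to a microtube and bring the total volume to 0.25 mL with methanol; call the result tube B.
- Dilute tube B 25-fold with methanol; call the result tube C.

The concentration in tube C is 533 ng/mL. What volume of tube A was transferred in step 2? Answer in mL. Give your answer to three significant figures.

Step 1: 60 μL brought to 720 μL → factor 720/60 = 12
Step 2: v brought to 0.25 mL → factor = 0.25 mL/v
Step 3: 25-fold → factor 25
Product of known-step factors = 300
Overall factor = 2.00 mg/mL / (533 ng/mL) = 3752.3
Step-2 factor = 3752.3 / 300 = 12.508
v = 0.25 mL / 12.508 = 0.0200 mL

0.0200 mL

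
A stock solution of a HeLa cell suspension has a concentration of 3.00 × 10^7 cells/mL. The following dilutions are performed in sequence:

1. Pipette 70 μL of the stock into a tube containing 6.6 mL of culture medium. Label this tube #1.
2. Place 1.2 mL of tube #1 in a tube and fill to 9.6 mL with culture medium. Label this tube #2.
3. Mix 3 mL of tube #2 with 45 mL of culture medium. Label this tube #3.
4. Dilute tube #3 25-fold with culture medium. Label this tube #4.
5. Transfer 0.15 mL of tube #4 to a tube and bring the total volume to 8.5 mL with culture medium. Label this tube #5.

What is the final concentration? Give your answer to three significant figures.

1.74 cells/mL

Step 1: 70 μL + 6.6 mL = 6670 μL total → factor 6670/70 = 95.286
Step 2: 1.2 mL brought to 9.6 mL → factor 9.6/1.2 = 8
Step 3: 3 mL + 45 mL = 48 mL total → factor 48/3 = 16
Step 4: 25-fold → factor 25
Step 5: 0.15 mL brought to 8.5 mL → factor 8.5/0.15 = 56.667
Overall dilution factor = 95.286 × 8 × 16 × 25 × 56.667 = 1.7278 × 10^7
Final = 3.00 × 10^7 cells/mL / 1.7278 × 10^7 = 1.74 cells/mL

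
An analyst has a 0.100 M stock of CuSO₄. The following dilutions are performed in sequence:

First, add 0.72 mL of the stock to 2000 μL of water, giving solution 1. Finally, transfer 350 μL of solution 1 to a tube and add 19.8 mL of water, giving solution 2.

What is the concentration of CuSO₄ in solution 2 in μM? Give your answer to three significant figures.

460 μM

Step 1: 0.72 mL + 2000 μL = 2.72 mL total → factor 2.72/0.72 = 3.7778
Step 2: 350 μL + 19.8 mL = 20150 μL total → factor 20150/350 = 57.571
Overall dilution factor = 3.7778 × 57.571 = 217.49
Final = 0.100 M / 217.49 = 0.0004598 M = 460 μM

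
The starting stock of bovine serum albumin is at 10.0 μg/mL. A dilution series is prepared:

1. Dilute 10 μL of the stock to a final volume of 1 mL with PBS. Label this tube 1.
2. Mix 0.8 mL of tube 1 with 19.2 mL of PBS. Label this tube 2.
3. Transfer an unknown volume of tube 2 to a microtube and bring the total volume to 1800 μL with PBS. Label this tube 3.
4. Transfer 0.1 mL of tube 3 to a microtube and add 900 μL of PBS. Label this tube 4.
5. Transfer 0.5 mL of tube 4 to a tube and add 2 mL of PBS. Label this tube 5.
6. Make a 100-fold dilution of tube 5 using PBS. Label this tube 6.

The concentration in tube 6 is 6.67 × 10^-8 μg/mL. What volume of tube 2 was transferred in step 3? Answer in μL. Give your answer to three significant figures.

Step 1: 10 μL brought to 1 mL → factor 1000/10 = 100
Step 2: 0.8 mL + 19.2 mL = 20 mL total → factor 20/0.8 = 25
Step 3: v brought to 1800 μL → factor = 1800 μL/v
Step 4: 0.1 mL + 900 μL = 1 mL total → factor 1/0.1 = 10
Step 5: 0.5 mL + 2 mL = 2.5 mL total → factor 2.5/0.5 = 5
Step 6: 100-fold → factor 100
Product of known-step factors = 1.25 × 10^7
Overall factor = 10.0 μg/mL / (6.67 × 10^-8 μg/mL) = 1.4993 × 10^8
Step-3 factor = 1.4993 × 10^8 / 1.25 × 10^7 = 11.994
v = 1800 μL / 11.994 = 150 μL

150 μL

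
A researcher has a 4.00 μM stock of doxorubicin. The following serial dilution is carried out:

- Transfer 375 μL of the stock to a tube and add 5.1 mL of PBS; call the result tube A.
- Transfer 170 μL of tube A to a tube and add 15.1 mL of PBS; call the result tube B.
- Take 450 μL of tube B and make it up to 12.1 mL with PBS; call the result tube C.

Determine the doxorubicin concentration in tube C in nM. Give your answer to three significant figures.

0.113 nM

Step 1: 375 μL + 5.1 mL = 5475 μL total → factor 5475/375 = 14.6
Step 2: 170 μL + 15.1 mL = 15270 μL total → factor 15270/170 = 89.824
Step 3: 450 μL brought to 12.1 mL → factor 12100/450 = 26.889
Overall dilution factor = 14.6 × 89.824 × 26.889 = 35263
Final = 4.00 μM / 35263 = 0.0001134 μM = 0.113 nM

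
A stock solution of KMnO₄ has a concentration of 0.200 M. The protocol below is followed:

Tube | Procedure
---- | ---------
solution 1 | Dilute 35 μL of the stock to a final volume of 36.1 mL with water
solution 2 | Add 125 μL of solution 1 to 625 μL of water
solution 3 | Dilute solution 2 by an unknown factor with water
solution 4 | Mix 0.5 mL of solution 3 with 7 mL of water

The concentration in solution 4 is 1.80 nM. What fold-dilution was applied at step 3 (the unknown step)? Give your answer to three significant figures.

1.20 × 10^3-fold

Step 1: 35 μL brought to 36.1 mL → factor 36100/35 = 1031.4
Step 2: 125 μL + 625 μL = 750 μL total → factor 750/125 = 6
Step 3: unknown factor x
Step 4: 0.5 mL + 7 mL = 7.5 mL total → factor 7.5/0.5 = 15
Product of known-step factors = 92829
Overall factor = 0.200 M / (1.80 nM) = 1.1111 × 10^8
x = 1.1111 × 10^8 / 92829 = 1.20 × 10^3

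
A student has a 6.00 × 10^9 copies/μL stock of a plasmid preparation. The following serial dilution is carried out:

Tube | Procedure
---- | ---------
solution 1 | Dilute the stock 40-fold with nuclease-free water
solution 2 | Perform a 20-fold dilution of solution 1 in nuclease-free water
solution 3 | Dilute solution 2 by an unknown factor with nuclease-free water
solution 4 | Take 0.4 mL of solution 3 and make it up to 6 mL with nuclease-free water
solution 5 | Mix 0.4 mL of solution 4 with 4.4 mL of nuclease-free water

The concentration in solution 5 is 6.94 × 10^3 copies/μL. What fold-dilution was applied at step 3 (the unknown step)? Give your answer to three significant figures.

Step 1: 40-fold → factor 40
Step 2: 20-fold → factor 20
Step 3: unknown factor x
Step 4: 0.4 mL brought to 6 mL → factor 6/0.4 = 15
Step 5: 0.4 mL + 4.4 mL = 4.8 mL total → factor 4.8/0.4 = 12
Product of known-step factors = 1.44 × 10^5
Overall factor = 6.00 × 10^9 copies/μL / (6.94 × 10^3 copies/μL) = 8.6455 × 10^5
x = 8.6455 × 10^5 / 1.44 × 10^5 = 6.00

6.00-fold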